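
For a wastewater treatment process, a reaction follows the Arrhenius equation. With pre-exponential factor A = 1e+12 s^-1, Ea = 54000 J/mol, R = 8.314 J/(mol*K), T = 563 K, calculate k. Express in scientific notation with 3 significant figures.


k = A * exp(-Ea/(R*T))
k = 1e+12 * exp(-54000 / (8.314 * 563))
k = 1e+12 * exp(-11.536534)
k = 9.77e+06


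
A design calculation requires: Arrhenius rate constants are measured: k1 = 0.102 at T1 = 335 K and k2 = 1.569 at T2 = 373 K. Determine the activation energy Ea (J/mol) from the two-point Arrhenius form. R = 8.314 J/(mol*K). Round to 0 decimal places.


Ea = R * ln(k2/k1) / (1/T1 - 1/T2)
ln(k2/k1) = ln(1.569/0.102) = 2.7332209
1/T1 - 1/T2 = 1/335 - 1/373 = 0.000304109479
Ea = 8.314 * 2.7332209 / 0.000304109479
Ea = 74723 J/mol


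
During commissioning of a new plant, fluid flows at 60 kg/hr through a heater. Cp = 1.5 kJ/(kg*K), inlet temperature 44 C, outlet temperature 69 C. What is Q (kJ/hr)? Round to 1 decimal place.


Q = m_dot * Cp * (T2 - T1)
Q = 60 * 1.5 * (69 - 44)
Q = 60 * 1.5 * 25
Q = 2250.0 kJ/hr


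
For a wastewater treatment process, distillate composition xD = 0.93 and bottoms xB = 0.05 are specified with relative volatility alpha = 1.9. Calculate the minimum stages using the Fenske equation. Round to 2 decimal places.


N_min = ln((xD*(1-xB))/(xB*(1-xD))) / ln(alpha)
Numerator inside ln: 0.8835 / 0.0035 = 252.428571
ln(252.428571) = 5.531128
ln(alpha) = ln(1.9) = 0.641854
N_min = 5.531128 / 0.641854 = 8.62


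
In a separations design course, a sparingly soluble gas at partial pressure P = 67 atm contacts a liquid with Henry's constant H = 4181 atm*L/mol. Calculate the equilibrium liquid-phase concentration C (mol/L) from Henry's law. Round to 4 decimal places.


C = P / H
C = 67 / 4181
C = 0.0160 mol/L


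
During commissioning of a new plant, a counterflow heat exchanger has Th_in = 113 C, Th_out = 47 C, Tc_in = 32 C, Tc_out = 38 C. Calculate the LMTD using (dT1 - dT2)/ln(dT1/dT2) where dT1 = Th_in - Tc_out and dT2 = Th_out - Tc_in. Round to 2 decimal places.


dT1 = Th_in - Tc_out = 113 - 38 = 75
dT2 = Th_out - Tc_in = 47 - 32 = 15
LMTD = (dT1 - dT2) / ln(dT1/dT2)
LMTD = (75 - 15) / ln(75/15)
LMTD = 37.28 K


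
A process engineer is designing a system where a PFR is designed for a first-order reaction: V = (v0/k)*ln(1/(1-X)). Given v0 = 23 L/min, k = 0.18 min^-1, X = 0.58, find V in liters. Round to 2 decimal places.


V = (v0/k) * ln(1/(1-X))
V = (23/0.18) * ln(1/(1-0.58))
V = 127.777778 * ln(2.380952)
V = 127.777778 * 0.8675
V = 110.85 L


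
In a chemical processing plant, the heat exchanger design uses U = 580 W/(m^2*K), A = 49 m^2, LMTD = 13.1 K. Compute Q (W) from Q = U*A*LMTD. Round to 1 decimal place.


Q = U * A * LMTD
Q = 580 * 49 * 13.1
Q = 372302.0 W


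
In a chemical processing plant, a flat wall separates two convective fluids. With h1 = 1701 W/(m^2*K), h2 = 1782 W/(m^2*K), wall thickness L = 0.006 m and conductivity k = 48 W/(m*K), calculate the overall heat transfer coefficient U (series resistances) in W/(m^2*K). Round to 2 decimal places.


1/U = 1/h1 + L/k + 1/h2
1/U = 1/1701 + 0.006/48 + 1/1782
1/U = 0.0005878895 + 0.000125 + 0.0005611672
1/U = 0.0012740567
U = 784.89 W/(m^2*K)


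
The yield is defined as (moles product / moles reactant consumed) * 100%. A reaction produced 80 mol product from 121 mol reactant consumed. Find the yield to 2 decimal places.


Yield = (moles product / moles consumed) * 100%
Yield = (80 / 121) * 100
Yield = 0.6612 * 100
Yield = 66.12%


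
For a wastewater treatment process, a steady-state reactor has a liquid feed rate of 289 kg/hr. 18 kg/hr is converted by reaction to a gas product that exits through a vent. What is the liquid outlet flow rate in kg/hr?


Steady-state mass balance on the main outlet: F_out = F_in - F_removed
F_out = 289 - 18
F_out = 271 kg/hr


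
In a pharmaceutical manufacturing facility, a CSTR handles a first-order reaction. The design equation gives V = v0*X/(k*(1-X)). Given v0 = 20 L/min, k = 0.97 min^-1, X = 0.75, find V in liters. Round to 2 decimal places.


V = v0 * X / (k * (1 - X))
V = 20 * 0.75 / (0.97 * (1 - 0.75))
V = 15.0 / (0.97 * 0.25)
V = 15.0 / 0.2425
V = 61.86 L


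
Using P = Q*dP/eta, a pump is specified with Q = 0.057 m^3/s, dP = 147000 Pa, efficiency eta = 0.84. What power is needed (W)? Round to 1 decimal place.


P = Q * dP / eta
P = 0.057 * 147000 / 0.84
P = 8379.0 / 0.84
P = 9975.0 W


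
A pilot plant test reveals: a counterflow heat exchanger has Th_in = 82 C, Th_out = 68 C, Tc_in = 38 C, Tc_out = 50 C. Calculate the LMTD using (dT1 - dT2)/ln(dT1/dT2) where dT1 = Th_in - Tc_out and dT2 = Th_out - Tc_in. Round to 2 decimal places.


dT1 = Th_in - Tc_out = 82 - 50 = 32
dT2 = Th_out - Tc_in = 68 - 38 = 30
LMTD = (dT1 - dT2) / ln(dT1/dT2)
LMTD = (32 - 30) / ln(32/30)
LMTD = 30.99 K


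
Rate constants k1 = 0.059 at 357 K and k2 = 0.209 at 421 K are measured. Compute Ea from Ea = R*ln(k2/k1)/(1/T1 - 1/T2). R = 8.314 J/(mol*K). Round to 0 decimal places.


Ea = R * ln(k2/k1) / (1/T1 - 1/T2)
ln(k2/k1) = ln(0.209/0.059) = 1.2647968
1/T1 - 1/T2 = 1/357 - 1/421 = 0.000425823536
Ea = 8.314 * 1.2647968 / 0.000425823536
Ea = 24695 J/mol


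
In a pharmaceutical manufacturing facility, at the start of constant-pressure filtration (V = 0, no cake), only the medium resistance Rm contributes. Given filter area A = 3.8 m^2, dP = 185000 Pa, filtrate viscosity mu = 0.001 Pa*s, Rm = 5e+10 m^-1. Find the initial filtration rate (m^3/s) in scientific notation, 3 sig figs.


rate = A * dP / (mu * Rm)
rate = 3.8 * 185000 / (0.001 * 5e+10)
rate = 703000.0 / 5.000e+07
rate = 1.41e-02 m^3/s


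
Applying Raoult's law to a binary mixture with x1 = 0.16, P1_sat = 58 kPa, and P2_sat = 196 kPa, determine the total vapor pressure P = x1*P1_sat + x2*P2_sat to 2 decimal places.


P = x1*P1_sat + x2*P2_sat
x2 = 1 - x1 = 1 - 0.16 = 0.84
P = 0.16*58 + 0.84*196
P = 9.28 + 164.64
P = 173.92 kPa


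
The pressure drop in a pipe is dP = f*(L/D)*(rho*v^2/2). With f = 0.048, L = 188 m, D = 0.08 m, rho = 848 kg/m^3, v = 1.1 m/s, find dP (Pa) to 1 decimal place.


dP = f * (L/D) * (rho*v^2/2)
dP = 0.048 * (188/0.08) * (848*1.1^2/2)
L/D = 2350.0
rho*v^2/2 = 848*1.21/2 = 513.04
dP = 0.048 * 2350.0 * 513.04
dP = 57870.9 Pa


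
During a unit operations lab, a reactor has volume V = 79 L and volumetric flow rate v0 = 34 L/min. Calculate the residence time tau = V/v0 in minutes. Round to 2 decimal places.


tau = V / v0
tau = 79 / 34
tau = 2.32 min


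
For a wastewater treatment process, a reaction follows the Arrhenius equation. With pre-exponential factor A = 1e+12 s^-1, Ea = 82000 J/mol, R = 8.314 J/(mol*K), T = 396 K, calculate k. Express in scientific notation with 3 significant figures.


k = A * exp(-Ea/(R*T))
k = 1e+12 * exp(-82000 / (8.314 * 396))
k = 1e+12 * exp(-24.906267)
k = 1.53e+01


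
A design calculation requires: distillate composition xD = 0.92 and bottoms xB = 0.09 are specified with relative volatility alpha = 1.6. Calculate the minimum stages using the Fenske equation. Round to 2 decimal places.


N_min = ln((xD*(1-xB))/(xB*(1-xD))) / ln(alpha)
Numerator inside ln: 0.8372 / 0.0072 = 116.277778
ln(116.277778) = 4.755982
ln(alpha) = ln(1.6) = 0.470004
N_min = 4.755982 / 0.470004 = 10.12


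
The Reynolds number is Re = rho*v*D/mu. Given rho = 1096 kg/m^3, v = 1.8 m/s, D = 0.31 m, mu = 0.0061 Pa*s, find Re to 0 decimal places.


Re = rho * v * D / mu
Re = 1096 * 1.8 * 0.31 / 0.0061
Re = 611.568 / 0.0061
Re = 100257


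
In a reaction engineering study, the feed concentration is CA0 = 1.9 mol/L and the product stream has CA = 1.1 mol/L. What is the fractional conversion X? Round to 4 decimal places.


X = (CA0 - CA) / CA0
X = (1.9 - 1.1) / 1.9
X = 0.8 / 1.9
X = 0.4211


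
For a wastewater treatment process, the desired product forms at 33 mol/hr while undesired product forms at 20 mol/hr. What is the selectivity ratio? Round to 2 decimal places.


S = desired product rate / undesired product rate
S = 33 / 20
S = 1.65


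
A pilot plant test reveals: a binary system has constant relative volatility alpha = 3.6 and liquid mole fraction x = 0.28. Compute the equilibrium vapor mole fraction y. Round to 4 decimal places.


y = alpha*x / (1 + (alpha-1)*x)
y = 3.6*0.28 / (1 + (3.6-1)*0.28)
y = 1.008 / (1 + 0.728)
y = 1.008 / 1.728
y = 0.5833


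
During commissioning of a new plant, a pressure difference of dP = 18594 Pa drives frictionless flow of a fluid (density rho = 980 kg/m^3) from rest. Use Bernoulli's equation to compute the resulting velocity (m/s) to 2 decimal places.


v = sqrt(2*dP/rho)
v = sqrt(2*18594/980)
v = sqrt(37.946939)
v = 6.16 m/s


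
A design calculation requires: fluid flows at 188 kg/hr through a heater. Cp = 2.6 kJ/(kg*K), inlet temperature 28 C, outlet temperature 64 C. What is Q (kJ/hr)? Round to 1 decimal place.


Q = m_dot * Cp * (T2 - T1)
Q = 188 * 2.6 * (64 - 28)
Q = 188 * 2.6 * 36
Q = 17596.8 kJ/hr


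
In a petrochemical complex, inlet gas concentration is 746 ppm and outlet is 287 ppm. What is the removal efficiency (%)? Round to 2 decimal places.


Efficiency = (G_in - G_out) / G_in * 100%
Efficiency = (746 - 287) / 746 * 100
Efficiency = 459 / 746 * 100
Efficiency = 61.53%


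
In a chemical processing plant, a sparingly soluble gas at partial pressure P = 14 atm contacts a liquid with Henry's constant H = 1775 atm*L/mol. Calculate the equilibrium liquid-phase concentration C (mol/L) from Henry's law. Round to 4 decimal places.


C = P / H
C = 14 / 1775
C = 0.0079 mol/L


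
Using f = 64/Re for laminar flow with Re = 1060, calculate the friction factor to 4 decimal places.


f = 64 / Re
f = 64 / 1060
f = 0.0604


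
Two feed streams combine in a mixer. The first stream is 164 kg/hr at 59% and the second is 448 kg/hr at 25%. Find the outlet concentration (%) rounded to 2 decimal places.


Mass balance on solute: F1*x1 + F2*x2 = F3*x3
F3 = F1 + F2 = 164 + 448 = 612 kg/hr
x3 = (F1*x1 + F2*x2)/F3
x3 = (164*0.59 + 448*0.25) / 612
x3 = 34.11%


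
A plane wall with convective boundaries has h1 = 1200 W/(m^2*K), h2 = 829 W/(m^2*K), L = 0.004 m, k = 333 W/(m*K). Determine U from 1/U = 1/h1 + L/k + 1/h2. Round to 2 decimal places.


1/U = 1/h1 + L/k + 1/h2
1/U = 1/1200 + 0.004/333 + 1/829
1/U = 0.0008333333 + 1.2012e-05 + 0.0012062726
1/U = 0.0020516179
U = 487.42 W/(m^2*K)


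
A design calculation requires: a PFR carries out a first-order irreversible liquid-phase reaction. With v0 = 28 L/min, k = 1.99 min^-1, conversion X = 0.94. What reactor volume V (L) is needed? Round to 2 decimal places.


V = (v0/k) * ln(1/(1-X))
V = (28/1.99) * ln(1/(1-0.94))
V = 14.070352 * ln(16.666667)
V = 14.070352 * 2.813411
V = 39.59 L


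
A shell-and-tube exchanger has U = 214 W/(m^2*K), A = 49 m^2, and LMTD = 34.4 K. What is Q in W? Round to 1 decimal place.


Q = U * A * LMTD
Q = 214 * 49 * 34.4
Q = 360718.4 W


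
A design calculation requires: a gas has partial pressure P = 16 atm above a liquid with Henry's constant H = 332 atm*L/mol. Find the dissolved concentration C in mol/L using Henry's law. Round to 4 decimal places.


C = P / H
C = 16 / 332
C = 0.0482 mol/L


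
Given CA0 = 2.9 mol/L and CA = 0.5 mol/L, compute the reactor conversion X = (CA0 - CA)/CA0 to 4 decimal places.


X = (CA0 - CA) / CA0
X = (2.9 - 0.5) / 2.9
X = 2.4 / 2.9
X = 0.8276


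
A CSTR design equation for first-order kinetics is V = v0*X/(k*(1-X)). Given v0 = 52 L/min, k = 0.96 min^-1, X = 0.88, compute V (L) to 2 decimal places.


V = v0 * X / (k * (1 - X))
V = 52 * 0.88 / (0.96 * (1 - 0.88))
V = 45.76 / (0.96 * 0.12)
V = 45.76 / 0.1152
V = 397.22 L


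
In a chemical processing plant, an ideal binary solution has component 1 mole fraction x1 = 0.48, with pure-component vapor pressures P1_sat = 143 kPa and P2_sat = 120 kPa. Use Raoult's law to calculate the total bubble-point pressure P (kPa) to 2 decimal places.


P = x1*P1_sat + x2*P2_sat
x2 = 1 - x1 = 1 - 0.48 = 0.52
P = 0.48*143 + 0.52*120
P = 68.64 + 62.4
P = 131.04 kPa


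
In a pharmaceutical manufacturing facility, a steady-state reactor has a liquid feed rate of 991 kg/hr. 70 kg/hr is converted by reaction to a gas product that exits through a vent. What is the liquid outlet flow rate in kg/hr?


Steady-state mass balance on the main outlet: F_out = F_in - F_removed
F_out = 991 - 70
F_out = 921 kg/hr


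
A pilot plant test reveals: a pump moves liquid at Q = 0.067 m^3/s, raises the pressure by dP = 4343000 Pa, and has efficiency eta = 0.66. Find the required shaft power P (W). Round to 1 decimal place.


P = Q * dP / eta
P = 0.067 * 4343000 / 0.66
P = 290981.0 / 0.66
P = 440880.3 W


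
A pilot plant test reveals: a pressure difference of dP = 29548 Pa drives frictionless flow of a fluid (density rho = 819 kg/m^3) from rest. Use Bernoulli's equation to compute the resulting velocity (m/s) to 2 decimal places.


v = sqrt(2*dP/rho)
v = sqrt(2*29548/819)
v = sqrt(72.156288)
v = 8.49 m/s


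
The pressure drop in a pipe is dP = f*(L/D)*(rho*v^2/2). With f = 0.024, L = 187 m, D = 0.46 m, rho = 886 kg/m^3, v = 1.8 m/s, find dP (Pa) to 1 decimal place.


dP = f * (L/D) * (rho*v^2/2)
dP = 0.024 * (187/0.46) * (886*1.8^2/2)
L/D = 406.52173913
rho*v^2/2 = 886*3.24/2 = 1435.32
dP = 0.024 * 406.52173913 * 1435.32
dP = 14003.7 Pa


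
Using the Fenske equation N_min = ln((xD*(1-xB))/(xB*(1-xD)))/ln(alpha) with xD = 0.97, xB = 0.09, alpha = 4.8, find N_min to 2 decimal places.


N_min = ln((xD*(1-xB))/(xB*(1-xD))) / ln(alpha)
Numerator inside ln: 0.8827 / 0.0027 = 326.925926
ln(326.925926) = 5.789734
ln(alpha) = ln(4.8) = 1.568616
N_min = 5.789734 / 1.568616 = 3.69


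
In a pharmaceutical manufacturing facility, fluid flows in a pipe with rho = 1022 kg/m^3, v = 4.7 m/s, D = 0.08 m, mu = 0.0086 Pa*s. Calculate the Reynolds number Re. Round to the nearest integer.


Re = rho * v * D / mu
Re = 1022 * 4.7 * 0.08 / 0.0086
Re = 384.272 / 0.0086
Re = 44683


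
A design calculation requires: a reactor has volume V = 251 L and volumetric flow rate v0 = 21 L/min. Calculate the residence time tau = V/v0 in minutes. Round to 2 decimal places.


tau = V / v0
tau = 251 / 21
tau = 11.95 min


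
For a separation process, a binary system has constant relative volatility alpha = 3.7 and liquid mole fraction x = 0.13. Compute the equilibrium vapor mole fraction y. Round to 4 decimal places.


y = alpha*x / (1 + (alpha-1)*x)
y = 3.7*0.13 / (1 + (3.7-1)*0.13)
y = 0.481 / (1 + 0.351)
y = 0.481 / 1.351
y = 0.3560


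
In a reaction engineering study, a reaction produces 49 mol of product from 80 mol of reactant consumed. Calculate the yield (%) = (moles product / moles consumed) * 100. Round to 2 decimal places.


Yield = (moles product / moles consumed) * 100%
Yield = (49 / 80) * 100
Yield = 0.6125 * 100
Yield = 61.25%


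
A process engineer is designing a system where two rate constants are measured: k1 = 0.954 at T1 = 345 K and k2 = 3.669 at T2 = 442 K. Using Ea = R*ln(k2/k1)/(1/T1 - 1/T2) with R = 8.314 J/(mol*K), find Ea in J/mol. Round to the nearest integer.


Ea = R * ln(k2/k1) / (1/T1 - 1/T2)
ln(k2/k1) = ln(3.669/0.954) = 1.3470108
1/T1 - 1/T2 = 1/345 - 1/442 = 0.000636107286
Ea = 8.314 * 1.3470108 / 0.000636107286
Ea = 17606 J/mol


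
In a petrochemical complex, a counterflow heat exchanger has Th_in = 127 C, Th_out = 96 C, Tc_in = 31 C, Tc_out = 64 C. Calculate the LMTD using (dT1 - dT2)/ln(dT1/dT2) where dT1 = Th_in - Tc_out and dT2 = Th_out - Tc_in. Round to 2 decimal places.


dT1 = Th_in - Tc_out = 127 - 64 = 63
dT2 = Th_out - Tc_in = 96 - 31 = 65
LMTD = (dT1 - dT2) / ln(dT1/dT2)
LMTD = (63 - 65) / ln(63/65)
LMTD = 63.99 K


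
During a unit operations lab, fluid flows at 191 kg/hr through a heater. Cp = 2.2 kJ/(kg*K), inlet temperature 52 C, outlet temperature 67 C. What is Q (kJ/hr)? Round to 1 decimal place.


Q = m_dot * Cp * (T2 - T1)
Q = 191 * 2.2 * (67 - 52)
Q = 191 * 2.2 * 15
Q = 6303.0 kJ/hr


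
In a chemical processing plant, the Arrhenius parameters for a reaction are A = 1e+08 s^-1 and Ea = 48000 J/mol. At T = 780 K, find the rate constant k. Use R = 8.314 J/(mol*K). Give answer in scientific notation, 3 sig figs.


k = A * exp(-Ea/(R*T))
k = 1e+08 * exp(-48000 / (8.314 * 780))
k = 1e+08 * exp(-7.401788)
k = 6.10e+04


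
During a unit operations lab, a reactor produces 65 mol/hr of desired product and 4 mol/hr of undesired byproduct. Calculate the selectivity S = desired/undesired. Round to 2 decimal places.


S = desired product rate / undesired product rate
S = 65 / 4
S = 16.25


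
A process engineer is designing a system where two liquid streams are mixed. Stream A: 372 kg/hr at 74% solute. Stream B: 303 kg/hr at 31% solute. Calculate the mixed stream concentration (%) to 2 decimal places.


Mass balance on solute: F1*x1 + F2*x2 = F3*x3
F3 = F1 + F2 = 372 + 303 = 675 kg/hr
x3 = (F1*x1 + F2*x2)/F3
x3 = (372*0.74 + 303*0.31) / 675
x3 = 54.70%


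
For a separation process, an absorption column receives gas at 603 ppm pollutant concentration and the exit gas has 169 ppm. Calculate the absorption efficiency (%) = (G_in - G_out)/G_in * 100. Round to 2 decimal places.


Efficiency = (G_in - G_out) / G_in * 100%
Efficiency = (603 - 169) / 603 * 100
Efficiency = 434 / 603 * 100
Efficiency = 71.97%


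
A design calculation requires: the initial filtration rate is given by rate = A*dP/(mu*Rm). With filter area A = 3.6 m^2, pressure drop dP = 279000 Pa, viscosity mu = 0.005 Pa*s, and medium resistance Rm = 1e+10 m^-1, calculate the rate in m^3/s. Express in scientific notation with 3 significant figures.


rate = A * dP / (mu * Rm)
rate = 3.6 * 279000 / (0.005 * 1e+10)
rate = 1004400.0 / 5.000e+07
rate = 2.01e-02 m^3/s


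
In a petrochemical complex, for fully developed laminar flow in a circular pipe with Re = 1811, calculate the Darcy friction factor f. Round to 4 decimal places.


f = 64 / Re
f = 64 / 1811
f = 0.0353


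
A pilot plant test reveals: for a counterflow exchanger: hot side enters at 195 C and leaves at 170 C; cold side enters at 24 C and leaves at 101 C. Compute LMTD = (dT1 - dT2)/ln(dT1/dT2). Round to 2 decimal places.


dT1 = Th_in - Tc_out = 195 - 101 = 94
dT2 = Th_out - Tc_in = 170 - 24 = 146
LMTD = (dT1 - dT2) / ln(dT1/dT2)
LMTD = (94 - 146) / ln(94/146)
LMTD = 118.10 K


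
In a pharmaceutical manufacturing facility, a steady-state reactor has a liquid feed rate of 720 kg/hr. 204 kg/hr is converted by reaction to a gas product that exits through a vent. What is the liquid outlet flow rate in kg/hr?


Steady-state mass balance on the main outlet: F_out = F_in - F_removed
F_out = 720 - 204
F_out = 516 kg/hr


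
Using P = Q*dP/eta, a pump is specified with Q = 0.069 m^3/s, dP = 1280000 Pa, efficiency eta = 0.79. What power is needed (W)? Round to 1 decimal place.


P = Q * dP / eta
P = 0.069 * 1280000 / 0.79
P = 88320.0 / 0.79
P = 111797.5 W


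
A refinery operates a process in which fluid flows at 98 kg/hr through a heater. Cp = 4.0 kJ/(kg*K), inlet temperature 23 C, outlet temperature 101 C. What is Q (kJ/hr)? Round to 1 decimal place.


Q = m_dot * Cp * (T2 - T1)
Q = 98 * 4.0 * (101 - 23)
Q = 98 * 4.0 * 78
Q = 30576.0 kJ/hr


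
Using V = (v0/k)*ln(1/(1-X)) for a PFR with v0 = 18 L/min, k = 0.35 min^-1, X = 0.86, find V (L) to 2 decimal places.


V = (v0/k) * ln(1/(1-X))
V = (18/0.35) * ln(1/(1-0.86))
V = 51.428571 * ln(7.142857)
V = 51.428571 * 1.966113
V = 101.11 L


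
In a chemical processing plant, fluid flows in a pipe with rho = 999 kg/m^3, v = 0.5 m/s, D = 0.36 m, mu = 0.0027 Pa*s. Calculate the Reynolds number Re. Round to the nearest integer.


Re = rho * v * D / mu
Re = 999 * 0.5 * 0.36 / 0.0027
Re = 179.82 / 0.0027
Re = 66600


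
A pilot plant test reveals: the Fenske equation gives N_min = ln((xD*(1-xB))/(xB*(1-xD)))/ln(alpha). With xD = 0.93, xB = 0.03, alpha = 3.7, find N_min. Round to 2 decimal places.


N_min = ln((xD*(1-xB))/(xB*(1-xD))) / ln(alpha)
Numerator inside ln: 0.9021 / 0.0021 = 429.571429
ln(429.571429) = 6.062788
ln(alpha) = ln(3.7) = 1.308333
N_min = 6.062788 / 1.308333 = 4.63


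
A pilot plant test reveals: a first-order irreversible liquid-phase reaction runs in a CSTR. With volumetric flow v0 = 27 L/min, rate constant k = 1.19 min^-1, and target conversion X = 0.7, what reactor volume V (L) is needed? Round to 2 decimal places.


V = v0 * X / (k * (1 - X))
V = 27 * 0.7 / (1.19 * (1 - 0.7))
V = 18.9 / (1.19 * 0.3)
V = 18.9 / 0.357
V = 52.94 L


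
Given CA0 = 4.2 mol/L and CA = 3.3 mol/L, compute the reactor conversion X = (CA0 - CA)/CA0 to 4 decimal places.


X = (CA0 - CA) / CA0
X = (4.2 - 3.3) / 4.2
X = 0.9 / 4.2
X = 0.2143


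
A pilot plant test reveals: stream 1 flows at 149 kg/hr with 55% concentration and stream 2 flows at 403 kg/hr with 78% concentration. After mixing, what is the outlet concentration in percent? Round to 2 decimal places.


Mass balance on solute: F1*x1 + F2*x2 = F3*x3
F3 = F1 + F2 = 149 + 403 = 552 kg/hr
x3 = (F1*x1 + F2*x2)/F3
x3 = (149*0.55 + 403*0.78) / 552
x3 = 71.79%


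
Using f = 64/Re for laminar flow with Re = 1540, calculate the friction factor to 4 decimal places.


f = 64 / Re
f = 64 / 1540
f = 0.0416


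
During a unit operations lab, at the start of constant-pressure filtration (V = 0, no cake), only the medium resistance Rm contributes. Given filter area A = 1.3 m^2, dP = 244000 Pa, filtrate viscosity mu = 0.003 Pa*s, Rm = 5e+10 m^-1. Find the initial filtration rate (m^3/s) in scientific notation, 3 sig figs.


rate = A * dP / (mu * Rm)
rate = 1.3 * 244000 / (0.003 * 5e+10)
rate = 317200.0 / 1.500e+08
rate = 2.11e-03 m^3/s


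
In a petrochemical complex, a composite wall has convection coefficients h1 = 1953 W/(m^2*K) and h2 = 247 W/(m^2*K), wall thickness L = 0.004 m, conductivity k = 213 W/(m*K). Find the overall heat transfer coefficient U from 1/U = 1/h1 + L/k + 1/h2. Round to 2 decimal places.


1/U = 1/h1 + L/k + 1/h2
1/U = 1/1953 + 0.004/213 + 1/247
1/U = 0.0005120328 + 1.87793e-05 + 0.004048583
1/U = 0.0045793951
U = 218.37 W/(m^2*K)


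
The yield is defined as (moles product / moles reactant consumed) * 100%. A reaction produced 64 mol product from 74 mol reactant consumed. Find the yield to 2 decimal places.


Yield = (moles product / moles consumed) * 100%
Yield = (64 / 74) * 100
Yield = 0.8649 * 100
Yield = 86.49%


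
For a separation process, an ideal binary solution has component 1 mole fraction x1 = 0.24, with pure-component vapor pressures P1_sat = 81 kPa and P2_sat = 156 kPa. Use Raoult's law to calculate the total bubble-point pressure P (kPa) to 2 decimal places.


P = x1*P1_sat + x2*P2_sat
x2 = 1 - x1 = 1 - 0.24 = 0.76
P = 0.24*81 + 0.76*156
P = 19.44 + 118.56
P = 138.00 kPa


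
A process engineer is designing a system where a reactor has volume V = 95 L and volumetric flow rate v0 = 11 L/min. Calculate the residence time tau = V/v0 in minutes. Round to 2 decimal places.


tau = V / v0
tau = 95 / 11
tau = 8.64 min


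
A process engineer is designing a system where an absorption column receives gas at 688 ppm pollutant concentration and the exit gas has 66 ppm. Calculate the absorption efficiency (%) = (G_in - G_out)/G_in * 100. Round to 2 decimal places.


Efficiency = (G_in - G_out) / G_in * 100%
Efficiency = (688 - 66) / 688 * 100
Efficiency = 622 / 688 * 100
Efficiency = 90.41%


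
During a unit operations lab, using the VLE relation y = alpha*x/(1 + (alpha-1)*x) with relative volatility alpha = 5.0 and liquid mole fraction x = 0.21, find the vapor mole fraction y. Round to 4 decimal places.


y = alpha*x / (1 + (alpha-1)*x)
y = 5.0*0.21 / (1 + (5.0-1)*0.21)
y = 1.05 / (1 + 0.84)
y = 1.05 / 1.84
y = 0.5707


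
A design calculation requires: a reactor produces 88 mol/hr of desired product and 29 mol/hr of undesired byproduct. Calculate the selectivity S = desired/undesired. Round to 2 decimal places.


S = desired product rate / undesired product rate
S = 88 / 29
S = 3.03


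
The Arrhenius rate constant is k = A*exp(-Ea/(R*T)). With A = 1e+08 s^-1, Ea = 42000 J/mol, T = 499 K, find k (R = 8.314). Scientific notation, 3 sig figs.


k = A * exp(-Ea/(R*T))
k = 1e+08 * exp(-42000 / (8.314 * 499))
k = 1e+08 * exp(-10.123687)
k = 4.01e+03


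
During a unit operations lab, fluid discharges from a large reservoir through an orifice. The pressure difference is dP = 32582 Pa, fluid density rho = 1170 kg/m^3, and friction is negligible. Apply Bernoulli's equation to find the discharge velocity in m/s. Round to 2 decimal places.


v = sqrt(2*dP/rho)
v = sqrt(2*32582/1170)
v = sqrt(55.695726)
v = 7.46 m/s


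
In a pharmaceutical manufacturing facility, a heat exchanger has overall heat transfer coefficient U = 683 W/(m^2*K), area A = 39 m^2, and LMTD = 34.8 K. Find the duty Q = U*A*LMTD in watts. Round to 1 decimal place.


Q = U * A * LMTD
Q = 683 * 39 * 34.8
Q = 926967.6 W


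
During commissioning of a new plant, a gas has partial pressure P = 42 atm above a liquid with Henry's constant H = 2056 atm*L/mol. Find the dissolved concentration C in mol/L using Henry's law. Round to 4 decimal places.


C = P / H
C = 42 / 2056
C = 0.0204 mol/L


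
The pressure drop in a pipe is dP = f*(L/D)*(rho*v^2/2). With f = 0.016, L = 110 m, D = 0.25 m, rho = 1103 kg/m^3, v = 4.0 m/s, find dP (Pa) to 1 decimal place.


dP = f * (L/D) * (rho*v^2/2)
dP = 0.016 * (110/0.25) * (1103*4.0^2/2)
L/D = 440.0
rho*v^2/2 = 1103*16.0/2 = 8824.0
dP = 0.016 * 440.0 * 8824.0
dP = 62121.0 Pa


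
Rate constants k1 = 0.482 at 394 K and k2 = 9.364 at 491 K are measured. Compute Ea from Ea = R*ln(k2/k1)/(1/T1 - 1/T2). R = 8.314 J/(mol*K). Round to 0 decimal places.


Ea = R * ln(k2/k1) / (1/T1 - 1/T2)
ln(k2/k1) = ln(9.364/0.482) = 2.9666837
1/T1 - 1/T2 = 1/394 - 1/491 = 0.000501411188
Ea = 8.314 * 2.9666837 / 0.000501411188
Ea = 49191 J/mol


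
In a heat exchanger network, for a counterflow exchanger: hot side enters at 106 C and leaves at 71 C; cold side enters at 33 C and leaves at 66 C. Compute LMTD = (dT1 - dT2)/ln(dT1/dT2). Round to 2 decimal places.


dT1 = Th_in - Tc_out = 106 - 66 = 40
dT2 = Th_out - Tc_in = 71 - 33 = 38
LMTD = (dT1 - dT2) / ln(dT1/dT2)
LMTD = (40 - 38) / ln(40/38)
LMTD = 38.99 K


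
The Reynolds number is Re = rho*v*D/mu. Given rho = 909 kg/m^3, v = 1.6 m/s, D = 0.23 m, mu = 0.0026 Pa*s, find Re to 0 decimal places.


Re = rho * v * D / mu
Re = 909 * 1.6 * 0.23 / 0.0026
Re = 334.512 / 0.0026
Re = 128658


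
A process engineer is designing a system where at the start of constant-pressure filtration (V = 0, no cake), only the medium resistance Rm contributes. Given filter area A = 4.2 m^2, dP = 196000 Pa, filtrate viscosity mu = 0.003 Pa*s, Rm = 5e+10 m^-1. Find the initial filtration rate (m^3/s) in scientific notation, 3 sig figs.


rate = A * dP / (mu * Rm)
rate = 4.2 * 196000 / (0.003 * 5e+10)
rate = 823200.0 / 1.500e+08
rate = 5.49e-03 m^3/s


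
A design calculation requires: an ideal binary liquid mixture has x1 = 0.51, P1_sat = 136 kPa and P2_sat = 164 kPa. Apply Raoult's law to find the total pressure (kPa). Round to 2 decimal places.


P = x1*P1_sat + x2*P2_sat
x2 = 1 - x1 = 1 - 0.51 = 0.49
P = 0.51*136 + 0.49*164
P = 69.36 + 80.36
P = 149.72 kPa


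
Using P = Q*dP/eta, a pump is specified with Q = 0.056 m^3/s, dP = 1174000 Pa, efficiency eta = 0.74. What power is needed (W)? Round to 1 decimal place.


P = Q * dP / eta
P = 0.056 * 1174000 / 0.74
P = 65744.0 / 0.74
P = 88843.2 W


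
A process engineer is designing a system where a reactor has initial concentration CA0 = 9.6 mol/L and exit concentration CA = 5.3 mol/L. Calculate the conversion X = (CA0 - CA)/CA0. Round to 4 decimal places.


X = (CA0 - CA) / CA0
X = (9.6 - 5.3) / 9.6
X = 4.3 / 9.6
X = 0.4479


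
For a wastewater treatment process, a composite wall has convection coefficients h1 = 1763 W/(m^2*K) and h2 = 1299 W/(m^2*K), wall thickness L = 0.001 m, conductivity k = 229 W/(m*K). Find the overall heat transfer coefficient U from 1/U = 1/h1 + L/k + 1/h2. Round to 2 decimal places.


1/U = 1/h1 + L/k + 1/h2
1/U = 1/1763 + 0.001/229 + 1/1299
1/U = 0.000567215 + 4.3668e-06 + 0.0007698229
1/U = 0.0013414047
U = 745.49 W/(m^2*K)


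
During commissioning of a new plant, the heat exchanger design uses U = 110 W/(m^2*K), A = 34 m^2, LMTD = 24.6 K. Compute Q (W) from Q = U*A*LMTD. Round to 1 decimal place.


Q = U * A * LMTD
Q = 110 * 34 * 24.6
Q = 92004.0 W


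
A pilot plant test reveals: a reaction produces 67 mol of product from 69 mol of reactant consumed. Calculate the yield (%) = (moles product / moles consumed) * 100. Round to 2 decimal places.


Yield = (moles product / moles consumed) * 100%
Yield = (67 / 69) * 100
Yield = 0.971 * 100
Yield = 97.10%


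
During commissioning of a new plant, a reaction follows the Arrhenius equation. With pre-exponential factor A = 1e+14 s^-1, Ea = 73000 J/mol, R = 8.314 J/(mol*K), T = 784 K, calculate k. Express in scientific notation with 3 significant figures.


k = A * exp(-Ea/(R*T))
k = 1e+14 * exp(-73000 / (8.314 * 784))
k = 1e+14 * exp(-11.199452)
k = 1.37e+09


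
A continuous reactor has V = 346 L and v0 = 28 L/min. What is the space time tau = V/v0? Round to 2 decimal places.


tau = V / v0
tau = 346 / 28
tau = 12.36 min


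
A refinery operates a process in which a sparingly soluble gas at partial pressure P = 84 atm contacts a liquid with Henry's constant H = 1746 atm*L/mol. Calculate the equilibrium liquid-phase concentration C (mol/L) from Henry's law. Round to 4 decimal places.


C = P / H
C = 84 / 1746
C = 0.0481 mol/L


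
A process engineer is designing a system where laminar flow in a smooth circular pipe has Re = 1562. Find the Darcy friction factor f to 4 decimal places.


f = 64 / Re
f = 64 / 1562
f = 0.0410


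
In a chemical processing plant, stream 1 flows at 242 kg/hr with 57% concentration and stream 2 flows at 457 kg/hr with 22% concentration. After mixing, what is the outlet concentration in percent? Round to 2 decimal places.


Mass balance on solute: F1*x1 + F2*x2 = F3*x3
F3 = F1 + F2 = 242 + 457 = 699 kg/hr
x3 = (F1*x1 + F2*x2)/F3
x3 = (242*0.57 + 457*0.22) / 699
x3 = 34.12%


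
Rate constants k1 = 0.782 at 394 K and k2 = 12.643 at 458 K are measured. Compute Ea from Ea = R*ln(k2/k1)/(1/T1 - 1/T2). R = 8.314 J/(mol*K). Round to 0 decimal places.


Ea = R * ln(k2/k1) / (1/T1 - 1/T2)
ln(k2/k1) = ln(12.643/0.782) = 2.7830042
1/T1 - 1/T2 = 1/394 - 1/458 = 0.000354664952
Ea = 8.314 * 2.7830042 / 0.000354664952
Ea = 65239 J/mol


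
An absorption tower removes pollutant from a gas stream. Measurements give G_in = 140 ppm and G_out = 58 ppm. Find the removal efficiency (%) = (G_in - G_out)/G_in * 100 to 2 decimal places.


Efficiency = (G_in - G_out) / G_in * 100%
Efficiency = (140 - 58) / 140 * 100
Efficiency = 82 / 140 * 100
Efficiency = 58.57%


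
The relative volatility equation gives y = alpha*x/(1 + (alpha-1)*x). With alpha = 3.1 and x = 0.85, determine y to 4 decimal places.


y = alpha*x / (1 + (alpha-1)*x)
y = 3.1*0.85 / (1 + (3.1-1)*0.85)
y = 2.635 / (1 + 1.785)
y = 2.635 / 2.785
y = 0.9461


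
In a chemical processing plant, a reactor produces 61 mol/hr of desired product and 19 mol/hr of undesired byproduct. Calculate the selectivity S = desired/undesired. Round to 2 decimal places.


S = desired product rate / undesired product rate
S = 61 / 19
S = 3.21


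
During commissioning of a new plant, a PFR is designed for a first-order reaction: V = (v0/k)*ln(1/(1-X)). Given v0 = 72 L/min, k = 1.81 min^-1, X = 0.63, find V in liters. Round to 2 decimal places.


V = (v0/k) * ln(1/(1-X))
V = (72/1.81) * ln(1/(1-0.63))
V = 39.779006 * ln(2.702703)
V = 39.779006 * 0.994252
V = 39.55 L


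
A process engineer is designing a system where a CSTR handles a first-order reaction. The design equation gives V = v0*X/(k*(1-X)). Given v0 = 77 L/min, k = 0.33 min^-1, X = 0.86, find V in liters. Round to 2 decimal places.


V = v0 * X / (k * (1 - X))
V = 77 * 0.86 / (0.33 * (1 - 0.86))
V = 66.22 / (0.33 * 0.14)
V = 66.22 / 0.0462
V = 1433.33 L


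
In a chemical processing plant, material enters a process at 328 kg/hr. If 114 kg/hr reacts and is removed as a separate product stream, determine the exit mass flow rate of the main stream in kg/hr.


Steady-state mass balance on the main outlet: F_out = F_in - F_removed
F_out = 328 - 114
F_out = 214 kg/hr


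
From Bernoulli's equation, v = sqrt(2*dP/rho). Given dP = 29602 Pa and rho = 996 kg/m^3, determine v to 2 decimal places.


v = sqrt(2*dP/rho)
v = sqrt(2*29602/996)
v = sqrt(59.441767)
v = 7.71 m/s


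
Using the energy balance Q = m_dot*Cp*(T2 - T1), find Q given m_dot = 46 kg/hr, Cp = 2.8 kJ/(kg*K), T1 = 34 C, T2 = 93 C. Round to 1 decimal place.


Q = m_dot * Cp * (T2 - T1)
Q = 46 * 2.8 * (93 - 34)
Q = 46 * 2.8 * 59
Q = 7599.2 kJ/hr


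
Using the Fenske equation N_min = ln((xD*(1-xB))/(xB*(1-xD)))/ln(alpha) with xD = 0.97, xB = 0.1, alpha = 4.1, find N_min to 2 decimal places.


N_min = ln((xD*(1-xB))/(xB*(1-xD))) / ln(alpha)
Numerator inside ln: 0.873 / 0.003 = 291.0
ln(291.0) = 5.673323
ln(alpha) = ln(4.1) = 1.410987
N_min = 5.673323 / 1.410987 = 4.02


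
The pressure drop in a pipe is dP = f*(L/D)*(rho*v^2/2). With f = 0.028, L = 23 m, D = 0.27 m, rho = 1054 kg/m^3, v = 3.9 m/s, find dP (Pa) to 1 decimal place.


dP = f * (L/D) * (rho*v^2/2)
dP = 0.028 * (23/0.27) * (1054*3.9^2/2)
L/D = 85.18518519
rho*v^2/2 = 1054*15.21/2 = 8015.67
dP = 0.028 * 85.18518519 * 8015.67
dP = 19118.9 Pa


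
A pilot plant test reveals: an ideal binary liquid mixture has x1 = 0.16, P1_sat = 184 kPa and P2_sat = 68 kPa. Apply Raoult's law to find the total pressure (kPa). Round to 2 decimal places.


P = x1*P1_sat + x2*P2_sat
x2 = 1 - x1 = 1 - 0.16 = 0.84
P = 0.16*184 + 0.84*68
P = 29.44 + 57.12
P = 86.56 kPa


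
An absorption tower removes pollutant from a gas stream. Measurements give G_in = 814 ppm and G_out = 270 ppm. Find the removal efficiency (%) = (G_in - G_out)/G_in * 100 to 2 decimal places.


Efficiency = (G_in - G_out) / G_in * 100%
Efficiency = (814 - 270) / 814 * 100
Efficiency = 544 / 814 * 100
Efficiency = 66.83%


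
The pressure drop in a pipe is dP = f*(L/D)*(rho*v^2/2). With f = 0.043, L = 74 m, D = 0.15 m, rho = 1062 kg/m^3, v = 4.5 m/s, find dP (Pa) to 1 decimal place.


dP = f * (L/D) * (rho*v^2/2)
dP = 0.043 * (74/0.15) * (1062*4.5^2/2)
L/D = 493.33333333
rho*v^2/2 = 1062*20.25/2 = 10752.75
dP = 0.043 * 493.33333333 * 10752.75
dP = 228101.7 Pa


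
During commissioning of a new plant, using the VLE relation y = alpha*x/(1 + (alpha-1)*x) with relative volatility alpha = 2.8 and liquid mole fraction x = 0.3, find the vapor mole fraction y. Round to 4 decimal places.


y = alpha*x / (1 + (alpha-1)*x)
y = 2.8*0.3 / (1 + (2.8-1)*0.3)
y = 0.84 / (1 + 0.54)
y = 0.84 / 1.54
y = 0.5455


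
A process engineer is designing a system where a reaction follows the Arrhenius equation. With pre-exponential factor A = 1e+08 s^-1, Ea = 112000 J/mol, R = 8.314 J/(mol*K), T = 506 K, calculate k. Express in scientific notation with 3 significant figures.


k = A * exp(-Ea/(R*T))
k = 1e+08 * exp(-112000 / (8.314 * 506))
k = 1e+08 * exp(-26.62303)
k = 2.74e-04


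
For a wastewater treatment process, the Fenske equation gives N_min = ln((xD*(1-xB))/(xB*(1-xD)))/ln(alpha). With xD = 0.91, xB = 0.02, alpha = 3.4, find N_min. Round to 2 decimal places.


N_min = ln((xD*(1-xB))/(xB*(1-xD))) / ln(alpha)
Numerator inside ln: 0.8918 / 0.0018 = 495.444444
ln(495.444444) = 6.205455
ln(alpha) = ln(3.4) = 1.223775
N_min = 6.205455 / 1.223775 = 5.07


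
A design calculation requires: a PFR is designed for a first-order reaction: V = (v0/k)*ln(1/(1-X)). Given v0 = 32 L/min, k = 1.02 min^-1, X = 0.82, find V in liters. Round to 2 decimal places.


V = (v0/k) * ln(1/(1-X))
V = (32/1.02) * ln(1/(1-0.82))
V = 31.372549 * ln(5.555556)
V = 31.372549 * 1.714799
V = 53.80 L


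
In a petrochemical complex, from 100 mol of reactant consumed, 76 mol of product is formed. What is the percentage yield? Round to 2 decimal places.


Yield = (moles product / moles consumed) * 100%
Yield = (76 / 100) * 100
Yield = 0.76 * 100
Yield = 76.00%


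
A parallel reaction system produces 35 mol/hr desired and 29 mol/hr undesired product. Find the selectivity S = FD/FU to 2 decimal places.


S = desired product rate / undesired product rate
S = 35 / 29
S = 1.21


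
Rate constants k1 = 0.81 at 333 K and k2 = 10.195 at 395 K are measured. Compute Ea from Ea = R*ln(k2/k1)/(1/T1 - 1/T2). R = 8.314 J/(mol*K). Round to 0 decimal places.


Ea = R * ln(k2/k1) / (1/T1 - 1/T2)
ln(k2/k1) = ln(10.195/0.81) = 2.5326184
1/T1 - 1/T2 = 1/333 - 1/395 = 0.000471357433
Ea = 8.314 * 2.5326184 / 0.000471357433
Ea = 44671 J/mol


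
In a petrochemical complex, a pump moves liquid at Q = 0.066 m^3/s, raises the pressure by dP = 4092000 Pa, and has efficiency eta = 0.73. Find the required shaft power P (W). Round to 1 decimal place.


P = Q * dP / eta
P = 0.066 * 4092000 / 0.73
P = 270072.0 / 0.73
P = 369961.6 W


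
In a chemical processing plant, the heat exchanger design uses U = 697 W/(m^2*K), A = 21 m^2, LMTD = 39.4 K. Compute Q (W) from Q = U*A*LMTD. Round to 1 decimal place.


Q = U * A * LMTD
Q = 697 * 21 * 39.4
Q = 576697.8 W


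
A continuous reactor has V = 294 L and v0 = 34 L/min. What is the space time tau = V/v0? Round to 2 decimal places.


tau = V / v0
tau = 294 / 34
tau = 8.65 min


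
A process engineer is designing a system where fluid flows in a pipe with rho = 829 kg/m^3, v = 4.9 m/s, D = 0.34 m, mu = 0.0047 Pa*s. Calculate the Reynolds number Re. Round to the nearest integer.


Re = rho * v * D / mu
Re = 829 * 4.9 * 0.34 / 0.0047
Re = 1381.114 / 0.0047
Re = 293854


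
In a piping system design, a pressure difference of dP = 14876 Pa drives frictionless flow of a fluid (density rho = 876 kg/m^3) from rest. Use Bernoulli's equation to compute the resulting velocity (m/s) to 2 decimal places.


v = sqrt(2*dP/rho)
v = sqrt(2*14876/876)
v = sqrt(33.96347)
v = 5.83 m/s


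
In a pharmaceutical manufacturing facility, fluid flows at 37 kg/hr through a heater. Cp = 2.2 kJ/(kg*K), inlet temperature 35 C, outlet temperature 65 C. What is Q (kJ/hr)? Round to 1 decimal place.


Q = m_dot * Cp * (T2 - T1)
Q = 37 * 2.2 * (65 - 35)
Q = 37 * 2.2 * 30
Q = 2442.0 kJ/hr


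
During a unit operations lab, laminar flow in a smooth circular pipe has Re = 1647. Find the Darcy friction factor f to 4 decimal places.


f = 64 / Re
f = 64 / 1647
f = 0.0389


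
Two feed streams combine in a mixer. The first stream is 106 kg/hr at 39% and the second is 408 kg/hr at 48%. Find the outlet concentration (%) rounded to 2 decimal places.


Mass balance on solute: F1*x1 + F2*x2 = F3*x3
F3 = F1 + F2 = 106 + 408 = 514 kg/hr
x3 = (F1*x1 + F2*x2)/F3
x3 = (106*0.39 + 408*0.48) / 514
x3 = 46.14%


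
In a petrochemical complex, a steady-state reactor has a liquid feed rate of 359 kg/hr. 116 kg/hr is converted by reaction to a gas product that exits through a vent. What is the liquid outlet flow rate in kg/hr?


Steady-state mass balance on the main outlet: F_out = F_in - F_removed
F_out = 359 - 116
F_out = 243 kg/hr


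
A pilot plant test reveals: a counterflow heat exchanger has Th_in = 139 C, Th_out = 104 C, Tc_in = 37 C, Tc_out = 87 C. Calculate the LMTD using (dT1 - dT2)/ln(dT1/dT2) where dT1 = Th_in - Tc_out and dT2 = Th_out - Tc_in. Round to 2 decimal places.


dT1 = Th_in - Tc_out = 139 - 87 = 52
dT2 = Th_out - Tc_in = 104 - 37 = 67
LMTD = (dT1 - dT2) / ln(dT1/dT2)
LMTD = (52 - 67) / ln(52/67)
LMTD = 59.18 K
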